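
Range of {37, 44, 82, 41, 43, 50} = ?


Max = 82, Min = 37
Range = 82 - 37 = 45

Range = 45


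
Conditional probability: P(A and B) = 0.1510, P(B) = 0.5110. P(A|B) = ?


P(A|B) = 0.1510/0.5110 = 0.2955

P(A|B) = 0.2955


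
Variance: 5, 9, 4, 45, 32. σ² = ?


Mean = 19.0000
Squared deviations: 196.0000, 100.0000, 225.0000, 676.0000, 169.0000
Sum = 1366.0000
Variance = 1366.0000/5 = 273.2000

Variance = 273.2000


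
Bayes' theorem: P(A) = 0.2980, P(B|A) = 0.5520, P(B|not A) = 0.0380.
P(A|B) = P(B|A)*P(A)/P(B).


P(B) = P(B|A)*P(A) + P(B|A')*P(A')
= 0.5520*0.2980 + 0.0380*0.7020
= 0.164496 + 0.026676 = 0.191172
P(A|B) = 0.164496/0.191172 = 0.8605

P(A|B) = 0.8605


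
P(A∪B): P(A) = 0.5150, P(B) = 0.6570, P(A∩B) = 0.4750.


P(A∪B) = 0.5150 + 0.6570 - 0.4750
= 1.1720 - 0.4750
= 0.6970

P(A∪B) = 0.6970


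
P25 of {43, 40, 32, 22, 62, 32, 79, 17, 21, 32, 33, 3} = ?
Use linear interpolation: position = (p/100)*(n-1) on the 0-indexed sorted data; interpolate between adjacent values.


Sorted: 3, 17, 21, 22, 32, 32, 32, 33, 40, 43, 62, 79
n = 12
Index = 25/100 * 11 = 2.7500
Lower = data[2] = 21, Upper = data[3] = 22
P25 = 21 + 0.7500*(1) = 21.7500

P25 = 21.7500


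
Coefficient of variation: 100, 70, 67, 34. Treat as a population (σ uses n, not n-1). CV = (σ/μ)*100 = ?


Mean = 67.7500
SD = 23.3707
CV = (23.3707/67.7500)*100 = 34.4954%

CV = 34.4954%


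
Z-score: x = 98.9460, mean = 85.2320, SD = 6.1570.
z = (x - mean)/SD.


z = (98.9460 - 85.2320)/6.1570
= 13.7140/6.1570
= 2.2274

z = 2.2274


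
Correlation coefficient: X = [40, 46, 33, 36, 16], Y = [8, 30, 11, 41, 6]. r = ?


Mean X = 34.2000, Mean Y = 19.2000
SD X = 10.087616, SD Y = 13.847743
Cov = 70.360000
r = 70.360000/(10.087616*13.847743) = 0.5037

r = 0.5037


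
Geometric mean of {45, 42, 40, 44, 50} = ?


Product = 45 × 42 × 40 × 44 × 50 = 166320000
GM = 166320000^(1/5) = 44.0747

GM = 44.0747


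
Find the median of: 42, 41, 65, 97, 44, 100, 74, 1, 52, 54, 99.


Sorted: 1, 41, 42, 44, 52, 54, 65, 74, 97, 99, 100
n = 11 (odd)
Middle value = 54

Median = 54


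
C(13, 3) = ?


C(13,3) = 13!/(3! × 10!)
= 6227020800/(6 × 3628800)
= 286

C(13,3) = 286


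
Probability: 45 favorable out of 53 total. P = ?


P = 45/53 = 0.8491

P = 0.8491


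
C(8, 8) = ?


C(8,8) = 8!/(8! × 0!)
= 40320/(40320 × 1)
= 1

C(8,8) = 1


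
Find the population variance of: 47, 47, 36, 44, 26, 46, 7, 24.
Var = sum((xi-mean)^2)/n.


Mean = 34.6250
Squared deviations: 153.1406, 153.1406, 1.8906, 87.8906, 74.3906, 129.3906, 763.1406, 112.8906
Sum = 1475.8750
Variance = 1475.8750/8 = 184.4844

Variance = 184.4844


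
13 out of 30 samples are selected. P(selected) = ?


P = 13/30 = 0.4333

P = 0.4333


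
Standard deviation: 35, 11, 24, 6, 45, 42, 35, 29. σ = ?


Mean = 28.3750
Variance = 171.4844
SD = sqrt(171.4844) = 13.0952

SD = 13.0952


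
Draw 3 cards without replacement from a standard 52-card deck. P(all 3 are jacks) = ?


P(all jacks) = (4/52) × (3/51) × (2/50)
= 0.0002

P = 0.0002


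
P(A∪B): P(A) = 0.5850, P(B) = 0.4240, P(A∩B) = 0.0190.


P(A∪B) = 0.5850 + 0.4240 - 0.0190
= 1.0090 - 0.0190
= 0.9900

P(A∪B) = 0.9900


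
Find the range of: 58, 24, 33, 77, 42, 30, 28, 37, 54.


Max = 77, Min = 24
Range = 77 - 24 = 53

Range = 53


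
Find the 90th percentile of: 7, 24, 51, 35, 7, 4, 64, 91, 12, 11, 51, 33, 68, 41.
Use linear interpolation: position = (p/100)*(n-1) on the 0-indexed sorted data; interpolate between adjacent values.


Sorted: 4, 7, 7, 11, 12, 24, 33, 35, 41, 51, 51, 64, 68, 91
n = 14
Index = 90/100 * 13 = 11.7000
Lower = data[11] = 64, Upper = data[12] = 68
P90 = 64 + 0.7000*(4) = 66.8000

P90 = 66.8000


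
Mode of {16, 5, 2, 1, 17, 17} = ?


Frequencies: 1:1, 2:1, 5:1, 16:1, 17:2
Max frequency = 2
Mode = 17

Mode = 17


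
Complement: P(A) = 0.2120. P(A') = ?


P(not A) = 1 - 0.2120 = 0.7880

P(not A) = 0.7880


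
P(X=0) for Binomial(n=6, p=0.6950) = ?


C(6,0) = 1
p^0 = 1.000000
(1-p)^6 = 0.000805
P = 1 * 1.000000 * 0.000805 = 0.0008

P(X=0) = 0.0008


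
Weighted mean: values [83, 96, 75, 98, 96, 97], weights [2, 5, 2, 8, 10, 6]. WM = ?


Numerator = 83*2 + 96*5 + 75*2 + 98*8 + 96*10 + 97*6 = 3122
Denominator = 2 + 5 + 2 + 8 + 10 + 6 = 33
WM = 3122/33 = 94.6061

WM = 94.6061


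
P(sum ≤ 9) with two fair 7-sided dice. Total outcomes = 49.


Total outcomes = 7×7 = 49
Favorable (sum ≤ 9): 34
P = 34/49 = 0.6939

P = 0.6939


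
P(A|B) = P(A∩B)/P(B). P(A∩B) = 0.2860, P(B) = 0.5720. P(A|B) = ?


P(A|B) = 0.2860/0.5720 = 0.5000

P(A|B) = 0.5000


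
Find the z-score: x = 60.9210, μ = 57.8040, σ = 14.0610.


z = (60.9210 - 57.8040)/14.0610
= 3.1170/14.0610
= 0.2217

z = 0.2217


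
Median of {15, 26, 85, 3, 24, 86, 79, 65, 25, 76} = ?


Sorted: 3, 15, 24, 25, 26, 65, 76, 79, 85, 86
n = 10 (even)
Middle values: 26 and 65
Median = (26+65)/2 = 45.5000

Median = 45.5000


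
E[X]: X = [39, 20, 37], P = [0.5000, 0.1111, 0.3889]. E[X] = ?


E[X] = 39*0.5000 + 20*0.1111 + 37*0.3889
= 19.5000 + 2.2220 + 14.3893
= 36.1113

E[X] = 36.1113


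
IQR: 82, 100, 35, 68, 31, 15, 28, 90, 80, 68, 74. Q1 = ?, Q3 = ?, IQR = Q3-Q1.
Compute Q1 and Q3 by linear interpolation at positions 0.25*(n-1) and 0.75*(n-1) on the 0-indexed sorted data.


Sorted: 15, 28, 31, 35, 68, 68, 74, 80, 82, 90, 100
Q1 (25th %ile) = 33.0000
Q3 (75th %ile) = 81.0000
IQR = 81.0000 - 33.0000 = 48.0000

IQR = 48.0000


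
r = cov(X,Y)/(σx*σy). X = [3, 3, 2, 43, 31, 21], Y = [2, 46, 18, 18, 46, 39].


Mean X = 17.1667, Mean Y = 28.1667
SD X = 15.836842, SD Y = 16.557140
Cov = 49.638889
r = 49.638889/(15.836842*16.557140) = 0.1893

r = 0.1893


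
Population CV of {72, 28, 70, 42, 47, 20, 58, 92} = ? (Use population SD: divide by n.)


Mean = 53.6250
SD = 22.5385
CV = (22.5385/53.6250)*100 = 42.0299%

CV = 42.0299%


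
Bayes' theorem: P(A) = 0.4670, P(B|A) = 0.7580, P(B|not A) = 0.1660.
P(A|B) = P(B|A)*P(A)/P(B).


P(B) = P(B|A)*P(A) + P(B|A')*P(A')
= 0.7580*0.4670 + 0.1660*0.5330
= 0.353986 + 0.088478 = 0.442464
P(A|B) = 0.353986/0.442464 = 0.8000

P(A|B) = 0.8000


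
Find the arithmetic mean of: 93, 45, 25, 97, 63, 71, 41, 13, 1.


Sum = 93 + 45 + 25 + 97 + 63 + 71 + 41 + 13 + 1 = 449
n = 9
Mean = 449/9 = 49.8889

Mean = 49.8889


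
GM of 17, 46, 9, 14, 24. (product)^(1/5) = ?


Product = 17 × 46 × 9 × 14 × 24 = 2364768
GM = 2364768^(1/5) = 18.8260

GM = 18.8260


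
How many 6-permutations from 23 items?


P(23,6) = 23!/17!
= 25852016738884976640000/355687428096000
= 72681840

P(23,6) = 72681840


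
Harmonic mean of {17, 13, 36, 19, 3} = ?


Sum of reciprocals = 1/17 + 1/13 + 1/36 + 1/19 + 1/3 = 0.549489
HM = 5/0.549489 = 9.0994

HM = 9.0994


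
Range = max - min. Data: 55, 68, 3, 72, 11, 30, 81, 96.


Max = 96, Min = 3
Range = 96 - 3 = 93

Range = 93


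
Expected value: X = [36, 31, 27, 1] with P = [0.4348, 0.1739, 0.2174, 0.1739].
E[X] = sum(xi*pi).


E[X] = 36*0.4348 + 31*0.1739 + 27*0.2174 + 1*0.1739
= 15.6528 + 5.3909 + 5.8698 + 0.1739
= 27.0874

E[X] = 27.0874


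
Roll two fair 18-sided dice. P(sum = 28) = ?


Total outcomes = 18×18 = 324
Favorable (sum = 28): 9
P = 9/324 = 0.0278

P = 0.0278


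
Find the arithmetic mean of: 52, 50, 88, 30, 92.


Sum = 52 + 50 + 88 + 30 + 92 = 312
n = 5
Mean = 312/5 = 62.4000

Mean = 62.4000


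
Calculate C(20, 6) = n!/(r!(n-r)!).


C(20,6) = 20!/(6! × 14!)
= 2432902008176640000/(720 × 87178291200)
= 38760

C(20,6) = 38760


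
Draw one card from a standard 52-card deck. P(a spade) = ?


13 spades in 52 cards
P = 13/52 = 0.2500

P = 0.2500


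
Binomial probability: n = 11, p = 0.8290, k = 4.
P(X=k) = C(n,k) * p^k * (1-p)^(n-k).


C(11,4) = 330
p^4 = 0.472300
(1-p)^7 = 4.275361e-06
P = 330 * 0.472300 * 4.275361e-06 = 0.0007

P(X=4) = 0.0007


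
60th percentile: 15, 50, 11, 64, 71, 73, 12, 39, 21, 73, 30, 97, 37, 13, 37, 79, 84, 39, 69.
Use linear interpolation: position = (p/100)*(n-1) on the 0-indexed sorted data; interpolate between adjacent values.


Sorted: 11, 12, 13, 15, 21, 30, 37, 37, 39, 39, 50, 64, 69, 71, 73, 73, 79, 84, 97
n = 19
Index = 60/100 * 18 = 10.8000
Lower = data[10] = 50, Upper = data[11] = 64
P60 = 50 + 0.8000*(14) = 61.2000

P60 = 61.2000


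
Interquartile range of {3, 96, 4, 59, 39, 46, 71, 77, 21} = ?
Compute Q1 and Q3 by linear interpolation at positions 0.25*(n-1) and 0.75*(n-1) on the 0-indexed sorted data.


Sorted: 3, 4, 21, 39, 46, 59, 71, 77, 96
Q1 (25th %ile) = 21.0000
Q3 (75th %ile) = 71.0000
IQR = 71.0000 - 21.0000 = 50.0000

IQR = 50.0000


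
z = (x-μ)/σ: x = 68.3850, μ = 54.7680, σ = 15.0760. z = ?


z = (68.3850 - 54.7680)/15.0760
= 13.6170/15.0760
= 0.9032

z = 0.9032


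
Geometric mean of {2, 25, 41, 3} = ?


Product = 2 × 25 × 41 × 3 = 6150
GM = 6150^(1/4) = 8.8556

GM = 8.8556


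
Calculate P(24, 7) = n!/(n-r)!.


P(24,7) = 24!/17!
= 620448401733239439360000/355687428096000
= 1744364160

P(24,7) = 1744364160


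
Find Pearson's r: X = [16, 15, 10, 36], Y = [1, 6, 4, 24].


Mean X = 19.2500, Mean Y = 8.7500
SD X = 9.934158, SD Y = 8.982622
Cov = 84.062500
r = 84.062500/(9.934158*8.982622) = 0.9420

r = 0.9420


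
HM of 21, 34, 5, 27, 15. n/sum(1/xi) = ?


Sum of reciprocals = 1/21 + 1/34 + 1/5 + 1/27 + 1/15 = 0.380735
HM = 5/0.380735 = 13.1325

HM = 13.1325


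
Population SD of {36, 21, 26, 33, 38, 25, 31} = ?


Mean = 30.0000
Variance = 33.1429
SD = sqrt(33.1429) = 5.7570

SD = 5.7570


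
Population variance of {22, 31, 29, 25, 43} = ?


Mean = 30.0000
Squared deviations: 64.0000, 1.0000, 1.0000, 25.0000, 169.0000
Sum = 260.0000
Variance = 260.0000/5 = 52.0000

Variance = 52.0000


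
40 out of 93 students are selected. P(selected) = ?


P = 40/93 = 0.4301

P = 0.4301


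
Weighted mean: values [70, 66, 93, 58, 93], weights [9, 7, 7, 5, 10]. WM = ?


Numerator = 70*9 + 66*7 + 93*7 + 58*5 + 93*10 = 2963
Denominator = 9 + 7 + 7 + 5 + 10 = 38
WM = 2963/38 = 77.9737

WM = 77.9737


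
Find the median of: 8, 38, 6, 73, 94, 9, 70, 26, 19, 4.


Sorted: 4, 6, 8, 9, 19, 26, 38, 70, 73, 94
n = 10 (even)
Middle values: 19 and 26
Median = (19+26)/2 = 22.5000

Median = 22.5000


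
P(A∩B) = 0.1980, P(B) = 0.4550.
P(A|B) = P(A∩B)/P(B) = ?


P(A|B) = 0.1980/0.4550 = 0.4352

P(A|B) = 0.4352


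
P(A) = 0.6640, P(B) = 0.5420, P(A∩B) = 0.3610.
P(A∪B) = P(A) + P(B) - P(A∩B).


P(A∪B) = 0.6640 + 0.5420 - 0.3610
= 1.2060 - 0.3610
= 0.8450

P(A∪B) = 0.8450


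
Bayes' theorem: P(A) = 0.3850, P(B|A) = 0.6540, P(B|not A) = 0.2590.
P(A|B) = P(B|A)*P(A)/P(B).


P(B) = P(B|A)*P(A) + P(B|A')*P(A')
= 0.6540*0.3850 + 0.2590*0.6150
= 0.251790 + 0.159285 = 0.411075
P(A|B) = 0.251790/0.411075 = 0.6125

P(A|B) = 0.6125


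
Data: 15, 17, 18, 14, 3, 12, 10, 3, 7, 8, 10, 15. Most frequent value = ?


Frequencies: 3:2, 7:1, 8:1, 10:2, 12:1, 14:1, 15:2, 17:1, 18:1
Max frequency = 2
Mode = 3, 10, 15

Mode = 3, 10, 15


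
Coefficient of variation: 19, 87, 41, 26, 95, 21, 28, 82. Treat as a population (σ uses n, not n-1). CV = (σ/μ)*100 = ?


Mean = 49.8750
SD = 30.3333
CV = (30.3333/49.8750)*100 = 60.8187%

CV = 60.8187%


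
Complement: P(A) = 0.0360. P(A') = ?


P(not A) = 1 - 0.0360 = 0.9640

P(not A) = 0.9640


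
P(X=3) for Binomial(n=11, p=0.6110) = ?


C(11,3) = 165
p^3 = 0.228099
(1-p)^8 = 0.000524
P = 165 * 0.228099 * 0.000524 = 0.0197

P(X=3) = 0.0197


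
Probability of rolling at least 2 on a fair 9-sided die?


Favorable outcomes (roll ≥ 2): 8
Total outcomes = 9
P = 8/9 = 0.8889

P = 0.8889


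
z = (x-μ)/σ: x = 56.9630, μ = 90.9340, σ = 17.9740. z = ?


z = (56.9630 - 90.9340)/17.9740
= -33.9710/17.9740
= -1.8900

z = -1.8900


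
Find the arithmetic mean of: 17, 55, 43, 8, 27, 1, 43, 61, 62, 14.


Sum = 17 + 55 + 43 + 8 + 27 + 1 + 43 + 61 + 62 + 14 = 331
n = 10
Mean = 331/10 = 33.1000

Mean = 33.1000


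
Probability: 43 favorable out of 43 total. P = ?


P = 43/43 = 1.0000

P = 1.0000


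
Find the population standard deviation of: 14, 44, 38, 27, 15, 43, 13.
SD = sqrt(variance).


Mean = 27.7143
Variance = 167.3469
SD = sqrt(167.3469) = 12.9363

SD = 12.9363


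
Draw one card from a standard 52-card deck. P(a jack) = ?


4 jacks in 52 cards
P = 4/52 = 0.0769

P = 0.0769


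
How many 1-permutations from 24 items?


P(24,1) = 24!/23!
= 620448401733239439360000/25852016738884976640000
= 24

P(24,1) = 24


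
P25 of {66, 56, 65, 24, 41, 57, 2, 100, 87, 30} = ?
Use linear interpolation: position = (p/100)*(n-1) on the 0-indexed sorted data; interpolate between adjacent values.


Sorted: 2, 24, 30, 41, 56, 57, 65, 66, 87, 100
n = 10
Index = 25/100 * 9 = 2.2500
Lower = data[2] = 30, Upper = data[3] = 41
P25 = 30 + 0.2500*(11) = 32.7500

P25 = 32.7500


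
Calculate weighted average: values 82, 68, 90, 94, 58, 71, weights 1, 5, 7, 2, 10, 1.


Numerator = 82*1 + 68*5 + 90*7 + 94*2 + 58*10 + 71*1 = 1891
Denominator = 1 + 5 + 7 + 2 + 10 + 1 = 26
WM = 1891/26 = 72.7308

WM = 72.7308


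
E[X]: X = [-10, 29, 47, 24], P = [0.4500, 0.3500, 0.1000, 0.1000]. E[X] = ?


E[X] = -10*0.4500 + 29*0.3500 + 47*0.1000 + 24*0.1000
= -4.5000 + 10.1500 + 4.7000 + 2.4000
= 12.7500

E[X] = 12.7500


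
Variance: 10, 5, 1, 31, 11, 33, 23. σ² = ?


Mean = 16.2857
Squared deviations: 39.5102, 127.3673, 233.6531, 216.5102, 27.9388, 279.3673, 45.0816
Sum = 969.4286
Variance = 969.4286/7 = 138.4898

Variance = 138.4898


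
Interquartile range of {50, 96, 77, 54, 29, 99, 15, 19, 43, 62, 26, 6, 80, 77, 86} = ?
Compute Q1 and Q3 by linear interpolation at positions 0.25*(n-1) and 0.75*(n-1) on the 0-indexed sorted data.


Sorted: 6, 15, 19, 26, 29, 43, 50, 54, 62, 77, 77, 80, 86, 96, 99
Q1 (25th %ile) = 27.5000
Q3 (75th %ile) = 78.5000
IQR = 78.5000 - 27.5000 = 51.0000

IQR = 51.0000


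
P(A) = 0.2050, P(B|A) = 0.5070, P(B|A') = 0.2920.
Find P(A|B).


P(B) = P(B|A)*P(A) + P(B|A')*P(A')
= 0.5070*0.2050 + 0.2920*0.7950
= 0.103935 + 0.232140 = 0.336075
P(A|B) = 0.103935/0.336075 = 0.3093

P(A|B) = 0.3093


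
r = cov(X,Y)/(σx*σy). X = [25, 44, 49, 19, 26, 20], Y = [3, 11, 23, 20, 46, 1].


Mean X = 30.5000, Mean Y = 17.3333
SD X = 11.672618, SD Y = 15.129074
Cov = 18.333333
r = 18.333333/(11.672618*15.129074) = 0.1038

r = 0.1038


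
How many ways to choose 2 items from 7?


C(7,2) = 7!/(2! × 5!)
= 5040/(2 × 120)
= 21

C(7,2) = 21


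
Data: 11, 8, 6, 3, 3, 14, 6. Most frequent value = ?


Frequencies: 3:2, 6:2, 8:1, 11:1, 14:1
Max frequency = 2
Mode = 3, 6

Mode = 3, 6


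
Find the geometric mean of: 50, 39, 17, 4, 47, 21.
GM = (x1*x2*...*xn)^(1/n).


Product = 50 × 39 × 17 × 4 × 47 × 21 = 130876200
GM = 130876200^(1/6) = 22.5325

GM = 22.5325


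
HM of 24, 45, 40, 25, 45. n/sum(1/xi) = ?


Sum of reciprocals = 1/24 + 1/45 + 1/40 + 1/25 + 1/45 = 0.151111
HM = 5/0.151111 = 33.0882

HM = 33.0882


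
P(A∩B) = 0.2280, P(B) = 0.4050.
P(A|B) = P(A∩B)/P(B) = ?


P(A|B) = 0.2280/0.4050 = 0.5630

P(A|B) = 0.5630


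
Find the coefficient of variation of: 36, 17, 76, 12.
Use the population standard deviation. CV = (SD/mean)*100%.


Mean = 35.2500
SD = 25.1732
CV = (25.1732/35.2500)*100 = 71.4132%

CV = 71.4132%


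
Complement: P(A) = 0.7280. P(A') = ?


P(not A) = 1 - 0.7280 = 0.2720

P(not A) = 0.2720


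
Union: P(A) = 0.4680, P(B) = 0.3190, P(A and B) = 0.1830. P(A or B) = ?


P(A∪B) = 0.4680 + 0.3190 - 0.1830
= 0.7870 - 0.1830
= 0.6040

P(A∪B) = 0.6040


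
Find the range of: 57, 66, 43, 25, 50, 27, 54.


Max = 66, Min = 25
Range = 66 - 25 = 41

Range = 41


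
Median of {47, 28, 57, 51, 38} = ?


Sorted: 28, 38, 47, 51, 57
n = 5 (odd)
Middle value = 47

Median = 47


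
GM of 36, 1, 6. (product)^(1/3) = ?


Product = 36 × 1 × 6 = 216
GM = 216^(1/3) = 6.0000

GM = 6.0000


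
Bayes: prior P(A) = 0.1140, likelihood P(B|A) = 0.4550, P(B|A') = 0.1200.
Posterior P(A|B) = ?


P(B) = P(B|A)*P(A) + P(B|A')*P(A')
= 0.4550*0.1140 + 0.1200*0.8860
= 0.051870 + 0.106320 = 0.158190
P(A|B) = 0.051870/0.158190 = 0.3279

P(A|B) = 0.3279


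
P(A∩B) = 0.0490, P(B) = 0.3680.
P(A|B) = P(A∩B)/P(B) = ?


P(A|B) = 0.0490/0.3680 = 0.1332

P(A|B) = 0.1332


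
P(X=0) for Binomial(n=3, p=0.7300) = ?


C(3,0) = 1
p^0 = 1.000000
(1-p)^3 = 0.019683
P = 1 * 1.000000 * 0.019683 = 0.0197

P(X=0) = 0.0197


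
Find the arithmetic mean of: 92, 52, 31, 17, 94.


Sum = 92 + 52 + 31 + 17 + 94 = 286
n = 5
Mean = 286/5 = 57.2000

Mean = 57.2000


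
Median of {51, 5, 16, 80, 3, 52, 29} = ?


Sorted: 3, 5, 16, 29, 51, 52, 80
n = 7 (odd)
Middle value = 29

Median = 29


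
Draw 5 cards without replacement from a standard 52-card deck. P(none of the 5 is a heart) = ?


P(no hearts) = (39/52) × (38/51) × (37/50) × (36/49) × (35/48)
= 0.2215

P = 0.2215


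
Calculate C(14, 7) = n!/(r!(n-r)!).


C(14,7) = 14!/(7! × 7!)
= 87178291200/(5040 × 5040)
= 3432

C(14,7) = 3432


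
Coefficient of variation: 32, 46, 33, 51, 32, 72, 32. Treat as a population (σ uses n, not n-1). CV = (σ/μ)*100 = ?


Mean = 42.5714
SD = 14.0189
CV = (14.0189/42.5714)*100 = 32.9304%

CV = 32.9304%


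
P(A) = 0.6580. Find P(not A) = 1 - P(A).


P(not A) = 1 - 0.6580 = 0.3420

P(not A) = 0.3420


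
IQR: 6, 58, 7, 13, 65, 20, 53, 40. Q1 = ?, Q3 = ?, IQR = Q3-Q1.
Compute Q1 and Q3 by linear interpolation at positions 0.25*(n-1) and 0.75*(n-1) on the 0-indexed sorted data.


Sorted: 6, 7, 13, 20, 40, 53, 58, 65
Q1 (25th %ile) = 11.5000
Q3 (75th %ile) = 54.2500
IQR = 54.2500 - 11.5000 = 42.7500

IQR = 42.7500


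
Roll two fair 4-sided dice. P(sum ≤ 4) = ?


Total outcomes = 4×4 = 16
Favorable (sum ≤ 4): 6
P = 6/16 = 0.3750

P = 0.3750


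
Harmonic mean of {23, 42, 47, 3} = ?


Sum of reciprocals = 1/23 + 1/42 + 1/47 + 1/3 = 0.421898
HM = 4/0.421898 = 9.4810

HM = 9.4810


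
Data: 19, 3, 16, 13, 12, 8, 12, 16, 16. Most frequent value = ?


Frequencies: 3:1, 8:1, 12:2, 13:1, 16:3, 19:1
Max frequency = 3
Mode = 16

Mode = 16


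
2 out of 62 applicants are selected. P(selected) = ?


P = 2/62 = 0.0323

P = 0.0323


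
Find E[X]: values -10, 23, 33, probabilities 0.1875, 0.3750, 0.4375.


E[X] = -10*0.1875 + 23*0.3750 + 33*0.4375
= -1.8750 + 8.6250 + 14.4375
= 21.1875

E[X] = 21.1875


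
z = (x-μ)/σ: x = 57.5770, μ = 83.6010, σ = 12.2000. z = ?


z = (57.5770 - 83.6010)/12.2000
= -26.0240/12.2000
= -2.1331

z = -2.1331


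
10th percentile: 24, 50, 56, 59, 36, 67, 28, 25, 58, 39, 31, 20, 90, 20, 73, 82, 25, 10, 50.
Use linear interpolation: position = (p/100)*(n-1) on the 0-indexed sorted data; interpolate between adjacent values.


Sorted: 10, 20, 20, 24, 25, 25, 28, 31, 36, 39, 50, 50, 56, 58, 59, 67, 73, 82, 90
n = 19
Index = 10/100 * 18 = 1.8000
Lower = data[1] = 20, Upper = data[2] = 20
P10 = 20 + 0.8000*(0) = 20.0000

P10 = 20.0000


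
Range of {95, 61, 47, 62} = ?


Max = 95, Min = 47
Range = 95 - 47 = 48

Range = 48


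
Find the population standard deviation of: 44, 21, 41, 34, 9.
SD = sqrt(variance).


Mean = 29.8000
Variance = 170.9600
SD = sqrt(170.9600) = 13.0752

SD = 13.0752


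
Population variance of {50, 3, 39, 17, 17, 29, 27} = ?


Mean = 26.0000
Squared deviations: 576.0000, 529.0000, 169.0000, 81.0000, 81.0000, 9.0000, 1.0000
Sum = 1446.0000
Variance = 1446.0000/7 = 206.5714

Variance = 206.5714


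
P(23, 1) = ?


P(23,1) = 23!/22!
= 25852016738884976640000/1124000727777607680000
= 23

P(23,1) = 23


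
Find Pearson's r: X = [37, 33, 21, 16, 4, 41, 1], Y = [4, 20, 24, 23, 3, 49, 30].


Mean X = 21.8571, Mean Y = 21.8571
SD X = 14.681656, SD Y = 14.574229
Cov = 55.265306
r = 55.265306/(14.681656*14.574229) = 0.2583

r = 0.2583


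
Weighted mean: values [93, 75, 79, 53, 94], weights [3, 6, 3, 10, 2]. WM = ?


Numerator = 93*3 + 75*6 + 79*3 + 53*10 + 94*2 = 1684
Denominator = 3 + 6 + 3 + 10 + 2 = 24
WM = 1684/24 = 70.1667

WM = 70.1667


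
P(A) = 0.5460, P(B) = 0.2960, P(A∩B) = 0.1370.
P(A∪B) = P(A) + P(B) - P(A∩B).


P(A∪B) = 0.5460 + 0.2960 - 0.1370
= 0.8420 - 0.1370
= 0.7050

P(A∪B) = 0.7050


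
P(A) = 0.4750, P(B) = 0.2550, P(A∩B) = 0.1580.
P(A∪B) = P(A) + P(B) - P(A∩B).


P(A∪B) = 0.4750 + 0.2550 - 0.1580
= 0.7300 - 0.1580
= 0.5720

P(A∪B) = 0.5720


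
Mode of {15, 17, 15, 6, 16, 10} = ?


Frequencies: 6:1, 10:1, 15:2, 16:1, 17:1
Max frequency = 2
Mode = 15

Mode = 15


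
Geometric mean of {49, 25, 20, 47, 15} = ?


Product = 49 × 25 × 20 × 47 × 15 = 17272500
GM = 17272500^(1/5) = 28.0202

GM = 28.0202


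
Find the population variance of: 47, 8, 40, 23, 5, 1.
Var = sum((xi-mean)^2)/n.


Mean = 20.6667
Squared deviations: 693.4444, 160.4444, 373.7778, 5.4444, 245.4444, 386.7778
Sum = 1865.3333
Variance = 1865.3333/6 = 310.8889

Variance = 310.8889


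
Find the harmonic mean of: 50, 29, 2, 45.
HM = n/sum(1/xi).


Sum of reciprocals = 1/50 + 1/29 + 1/2 + 1/45 = 0.576705
HM = 4/0.576705 = 6.9360

HM = 6.9360


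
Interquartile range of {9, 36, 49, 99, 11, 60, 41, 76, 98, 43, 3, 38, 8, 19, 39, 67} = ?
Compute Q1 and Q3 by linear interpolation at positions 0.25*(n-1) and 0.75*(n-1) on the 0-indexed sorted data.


Sorted: 3, 8, 9, 11, 19, 36, 38, 39, 41, 43, 49, 60, 67, 76, 98, 99
Q1 (25th %ile) = 17.0000
Q3 (75th %ile) = 61.7500
IQR = 61.7500 - 17.0000 = 44.7500

IQR = 44.7500


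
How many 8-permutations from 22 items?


P(22,8) = 22!/14!
= 1124000727777607680000/87178291200
= 12893126400

P(22,8) = 12893126400


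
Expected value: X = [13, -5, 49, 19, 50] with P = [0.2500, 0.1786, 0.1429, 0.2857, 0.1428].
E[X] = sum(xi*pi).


E[X] = 13*0.2500 - 5*0.1786 + 49*0.1429 + 19*0.2857 + 50*0.1428
= 3.2500 - 0.8930 + 7.0021 + 5.4283 + 7.1400
= 21.9274

E[X] = 21.9274


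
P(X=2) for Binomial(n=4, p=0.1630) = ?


C(4,2) = 6
p^2 = 0.026569
(1-p)^2 = 0.700569
P = 6 * 0.026569 * 0.700569 = 0.1117

P(X=2) = 0.1117


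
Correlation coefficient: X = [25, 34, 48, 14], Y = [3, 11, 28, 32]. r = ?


Mean X = 30.2500, Mean Y = 18.5000
SD X = 12.457428, SD Y = 11.926860
Cov = 0.625000
r = 0.625000/(12.457428*11.926860) = 0.0042

r = 0.0042


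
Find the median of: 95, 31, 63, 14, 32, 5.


Sorted: 5, 14, 31, 32, 63, 95
n = 6 (even)
Middle values: 31 and 32
Median = (31+32)/2 = 31.5000

Median = 31.5000


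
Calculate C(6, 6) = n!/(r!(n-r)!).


C(6,6) = 6!/(6! × 0!)
= 720/(720 × 1)
= 1

C(6,6) = 1


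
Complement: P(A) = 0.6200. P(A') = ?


P(not A) = 1 - 0.6200 = 0.3800

P(not A) = 0.3800


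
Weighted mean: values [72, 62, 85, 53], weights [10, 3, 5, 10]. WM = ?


Numerator = 72*10 + 62*3 + 85*5 + 53*10 = 1861
Denominator = 10 + 3 + 5 + 10 = 28
WM = 1861/28 = 66.4643

WM = 66.4643


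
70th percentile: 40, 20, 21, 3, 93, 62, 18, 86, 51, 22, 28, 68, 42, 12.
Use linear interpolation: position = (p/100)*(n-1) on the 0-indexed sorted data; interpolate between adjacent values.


Sorted: 3, 12, 18, 20, 21, 22, 28, 40, 42, 51, 62, 68, 86, 93
n = 14
Index = 70/100 * 13 = 9.1000
Lower = data[9] = 51, Upper = data[10] = 62
P70 = 51 + 0.1000*(11) = 52.1000

P70 = 52.1000


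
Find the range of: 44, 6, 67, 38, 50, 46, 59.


Max = 67, Min = 6
Range = 67 - 6 = 61

Range = 61


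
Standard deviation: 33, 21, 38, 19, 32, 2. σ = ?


Mean = 24.1667
Variance = 143.1389
SD = sqrt(143.1389) = 11.9641

SD = 11.9641


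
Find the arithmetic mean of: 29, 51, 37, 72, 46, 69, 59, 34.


Sum = 29 + 51 + 37 + 72 + 46 + 69 + 59 + 34 = 397
n = 8
Mean = 397/8 = 49.6250

Mean = 49.6250


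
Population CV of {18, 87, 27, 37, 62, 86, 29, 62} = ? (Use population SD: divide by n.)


Mean = 51.0000
SD = 25.2686
CV = (25.2686/51.0000)*100 = 49.5462%

CV = 49.5462%


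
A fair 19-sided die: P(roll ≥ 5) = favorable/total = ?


Favorable outcomes (roll ≥ 5): 15
Total outcomes = 19
P = 15/19 = 0.7895

P = 0.7895


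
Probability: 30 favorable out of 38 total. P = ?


P = 30/38 = 0.7895

P = 0.7895


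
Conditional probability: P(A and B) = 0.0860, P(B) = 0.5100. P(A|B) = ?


P(A|B) = 0.0860/0.5100 = 0.1686

P(A|B) = 0.1686


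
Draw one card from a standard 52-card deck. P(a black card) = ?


26 black cards in 52 cards
P = 26/52 = 0.5000

P = 0.5000


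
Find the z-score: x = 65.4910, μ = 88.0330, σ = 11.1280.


z = (65.4910 - 88.0330)/11.1280
= -22.5420/11.1280
= -2.0257

z = -2.0257


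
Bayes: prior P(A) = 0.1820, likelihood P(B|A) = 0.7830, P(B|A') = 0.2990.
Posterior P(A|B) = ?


P(B) = P(B|A)*P(A) + P(B|A')*P(A')
= 0.7830*0.1820 + 0.2990*0.8180
= 0.142506 + 0.244582 = 0.387088
P(A|B) = 0.142506/0.387088 = 0.3681

P(A|B) = 0.3681


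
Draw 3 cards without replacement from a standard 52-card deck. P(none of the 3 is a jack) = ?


P(no jacks) = (48/52) × (47/51) × (46/50)
= 0.7826

P = 0.7826


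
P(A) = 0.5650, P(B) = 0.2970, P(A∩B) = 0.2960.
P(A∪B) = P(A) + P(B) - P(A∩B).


P(A∪B) = 0.5650 + 0.2970 - 0.2960
= 0.8620 - 0.2960
= 0.5660

P(A∪B) = 0.5660


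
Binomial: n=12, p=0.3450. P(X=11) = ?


C(12,11) = 12
p^11 = 8.241572e-06
(1-p)^1 = 0.655000
P = 12 * 8.241572e-06 * 0.655000 = 6.4779e-05

P(X=11) = 6.4779e-05


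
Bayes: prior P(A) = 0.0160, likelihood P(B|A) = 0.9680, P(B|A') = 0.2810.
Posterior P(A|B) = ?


P(B) = P(B|A)*P(A) + P(B|A')*P(A')
= 0.9680*0.0160 + 0.2810*0.9840
= 0.015488 + 0.276504 = 0.291992
P(A|B) = 0.015488/0.291992 = 0.0530

P(A|B) = 0.0530


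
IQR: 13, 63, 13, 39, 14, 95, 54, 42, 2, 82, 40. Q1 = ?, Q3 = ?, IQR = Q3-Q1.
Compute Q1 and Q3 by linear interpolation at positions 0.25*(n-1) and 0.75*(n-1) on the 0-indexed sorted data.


Sorted: 2, 13, 13, 14, 39, 40, 42, 54, 63, 82, 95
Q1 (25th %ile) = 13.5000
Q3 (75th %ile) = 58.5000
IQR = 58.5000 - 13.5000 = 45.0000

IQR = 45.0000


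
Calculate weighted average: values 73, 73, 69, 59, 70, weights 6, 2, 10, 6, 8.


Numerator = 73*6 + 73*2 + 69*10 + 59*6 + 70*8 = 2188
Denominator = 6 + 2 + 10 + 6 + 8 = 32
WM = 2188/32 = 68.3750

WM = 68.3750


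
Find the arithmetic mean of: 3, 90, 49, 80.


Sum = 3 + 90 + 49 + 80 = 222
n = 4
Mean = 222/4 = 55.5000

Mean = 55.5000


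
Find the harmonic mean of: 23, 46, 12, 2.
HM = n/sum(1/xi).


Sum of reciprocals = 1/23 + 1/46 + 1/12 + 1/2 = 0.648551
HM = 4/0.648551 = 6.1676

HM = 6.1676


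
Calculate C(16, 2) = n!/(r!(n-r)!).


C(16,2) = 16!/(2! × 14!)
= 20922789888000/(2 × 87178291200)
= 120

C(16,2) = 120


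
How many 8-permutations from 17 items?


P(17,8) = 17!/9!
= 355687428096000/362880
= 980179200

P(17,8) = 980179200


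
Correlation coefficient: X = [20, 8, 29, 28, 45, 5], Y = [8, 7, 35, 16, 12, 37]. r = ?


Mean X = 22.5000, Mean Y = 19.1667
SD X = 13.549293, SD Y = 12.266712
Cov = -30.583333
r = -30.583333/(13.549293*12.266712) = -0.1840

r = -0.1840


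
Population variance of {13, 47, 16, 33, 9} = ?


Mean = 23.6000
Squared deviations: 112.3600, 547.5600, 57.7600, 88.3600, 213.1600
Sum = 1019.2000
Variance = 1019.2000/5 = 203.8400

Variance = 203.8400


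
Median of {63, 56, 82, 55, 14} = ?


Sorted: 14, 55, 56, 63, 82
n = 5 (odd)
Middle value = 56

Median = 56


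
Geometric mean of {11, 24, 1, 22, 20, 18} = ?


Product = 11 × 24 × 1 × 22 × 20 × 18 = 2090880
GM = 2090880^(1/6) = 11.3081

GM = 11.3081


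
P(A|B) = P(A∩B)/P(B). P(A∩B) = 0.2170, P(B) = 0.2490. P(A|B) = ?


P(A|B) = 0.2170/0.2490 = 0.8715

P(A|B) = 0.8715


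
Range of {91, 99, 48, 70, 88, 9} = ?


Max = 99, Min = 9
Range = 99 - 9 = 90

Range = 90


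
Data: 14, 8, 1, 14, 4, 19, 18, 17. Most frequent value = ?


Frequencies: 1:1, 4:1, 8:1, 14:2, 17:1, 18:1, 19:1
Max frequency = 2
Mode = 14

Mode = 14


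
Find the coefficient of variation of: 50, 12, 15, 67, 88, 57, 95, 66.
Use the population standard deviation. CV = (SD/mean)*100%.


Mean = 56.2500
SD = 28.3273
CV = (28.3273/56.2500)*100 = 50.3597%

CV = 50.3597%


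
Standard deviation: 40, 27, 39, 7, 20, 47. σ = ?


Mean = 30.0000
Variance = 184.6667
SD = sqrt(184.6667) = 13.5892

SD = 13.5892


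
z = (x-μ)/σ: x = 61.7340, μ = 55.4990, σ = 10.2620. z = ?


z = (61.7340 - 55.4990)/10.2620
= 6.2350/10.2620
= 0.6076

z = 0.6076


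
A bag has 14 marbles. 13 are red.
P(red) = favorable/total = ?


P = 13/14 = 0.9286

P = 0.9286


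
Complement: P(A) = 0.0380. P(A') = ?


P(not A) = 1 - 0.0380 = 0.9620

P(not A) = 0.9620


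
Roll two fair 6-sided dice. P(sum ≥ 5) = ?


Total outcomes = 6×6 = 36
Favorable (sum ≥ 5): 30
P = 30/36 = 0.8333

P = 0.8333


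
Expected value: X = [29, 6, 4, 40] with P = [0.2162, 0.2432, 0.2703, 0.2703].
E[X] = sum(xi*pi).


E[X] = 29*0.2162 + 6*0.2432 + 4*0.2703 + 40*0.2703
= 6.2698 + 1.4592 + 1.0812 + 10.8120
= 19.6222

E[X] = 19.6222


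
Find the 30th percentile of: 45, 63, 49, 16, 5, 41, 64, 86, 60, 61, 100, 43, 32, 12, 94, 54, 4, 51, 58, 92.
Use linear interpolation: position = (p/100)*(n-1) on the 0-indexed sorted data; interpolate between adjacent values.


Sorted: 4, 5, 12, 16, 32, 41, 43, 45, 49, 51, 54, 58, 60, 61, 63, 64, 86, 92, 94, 100
n = 20
Index = 30/100 * 19 = 5.7000
Lower = data[5] = 41, Upper = data[6] = 43
P30 = 41 + 0.7000*(2) = 42.4000

P30 = 42.4000


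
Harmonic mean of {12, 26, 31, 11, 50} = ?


Sum of reciprocals = 1/12 + 1/26 + 1/31 + 1/11 + 1/50 = 0.264962
HM = 5/0.264962 = 18.8706

HM = 18.8706


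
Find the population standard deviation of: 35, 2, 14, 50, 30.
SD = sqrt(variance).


Mean = 26.2000
Variance = 278.5600
SD = sqrt(278.5600) = 16.6901

SD = 16.6901


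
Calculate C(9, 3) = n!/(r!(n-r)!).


C(9,3) = 9!/(3! × 6!)
= 362880/(6 × 720)
= 84

C(9,3) = 84


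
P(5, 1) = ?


P(5,1) = 5!/4!
= 120/24
= 5

P(5,1) = 5


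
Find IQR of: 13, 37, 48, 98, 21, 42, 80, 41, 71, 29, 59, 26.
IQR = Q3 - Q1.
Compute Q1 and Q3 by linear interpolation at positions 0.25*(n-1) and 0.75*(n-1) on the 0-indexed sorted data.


Sorted: 13, 21, 26, 29, 37, 41, 42, 48, 59, 71, 80, 98
Q1 (25th %ile) = 28.2500
Q3 (75th %ile) = 62.0000
IQR = 62.0000 - 28.2500 = 33.7500

IQR = 33.7500


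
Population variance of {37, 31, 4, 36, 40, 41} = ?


Mean = 31.5000
Squared deviations: 30.2500, 0.2500, 756.2500, 20.2500, 72.2500, 90.2500
Sum = 969.5000
Variance = 969.5000/6 = 161.5833

Variance = 161.5833


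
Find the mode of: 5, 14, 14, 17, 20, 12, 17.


Frequencies: 5:1, 12:1, 14:2, 17:2, 20:1
Max frequency = 2
Mode = 14, 17

Mode = 14, 17


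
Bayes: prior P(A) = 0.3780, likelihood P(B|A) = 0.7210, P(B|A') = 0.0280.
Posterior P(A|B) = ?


P(B) = P(B|A)*P(A) + P(B|A')*P(A')
= 0.7210*0.3780 + 0.0280*0.6220
= 0.272538 + 0.017416 = 0.289954
P(A|B) = 0.272538/0.289954 = 0.9399

P(A|B) = 0.9399


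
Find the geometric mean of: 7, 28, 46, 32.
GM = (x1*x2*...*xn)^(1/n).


Product = 7 × 28 × 46 × 32 = 288512
GM = 288512^(1/4) = 23.1761

GM = 23.1761


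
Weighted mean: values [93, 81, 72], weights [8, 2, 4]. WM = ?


Numerator = 93*8 + 81*2 + 72*4 = 1194
Denominator = 8 + 2 + 4 = 14
WM = 1194/14 = 85.2857

WM = 85.2857


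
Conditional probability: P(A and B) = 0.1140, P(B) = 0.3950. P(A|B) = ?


P(A|B) = 0.1140/0.3950 = 0.2886

P(A|B) = 0.2886


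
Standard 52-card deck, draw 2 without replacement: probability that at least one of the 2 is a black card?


P(at least one) = 1 - P(none)
P(none) = (26/52) × (25/51) = 0.245098
P(at least one) = 1 - 0.245098 = 0.7549

P = 0.7549


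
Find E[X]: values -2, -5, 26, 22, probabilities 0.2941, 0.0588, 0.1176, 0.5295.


E[X] = -2*0.2941 - 5*0.0588 + 26*0.1176 + 22*0.5295
= -0.5882 - 0.2940 + 3.0576 + 11.6490
= 13.8244

E[X] = 13.8244


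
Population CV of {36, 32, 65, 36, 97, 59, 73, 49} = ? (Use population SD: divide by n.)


Mean = 55.8750
SD = 20.8713
CV = (20.8713/55.8750)*100 = 37.3535%

CV = 37.3535%


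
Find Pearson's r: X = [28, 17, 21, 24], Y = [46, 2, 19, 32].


Mean X = 22.5000, Mean Y = 24.7500
SD X = 4.031129, SD Y = 16.238457
Cov = 65.375000
r = 65.375000/(4.031129*16.238457) = 0.9987

r = 0.9987


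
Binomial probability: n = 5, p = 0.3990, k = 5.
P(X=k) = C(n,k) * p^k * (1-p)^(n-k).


C(5,5) = 1
p^5 = 0.010113
(1-p)^0 = 1.000000
P = 1 * 0.010113 * 1.000000 = 0.0101

P(X=5) = 0.0101


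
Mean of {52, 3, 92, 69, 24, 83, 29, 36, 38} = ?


Sum = 52 + 3 + 92 + 69 + 24 + 83 + 29 + 36 + 38 = 426
n = 9
Mean = 426/9 = 47.3333

Mean = 47.3333


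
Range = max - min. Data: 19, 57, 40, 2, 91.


Max = 91, Min = 2
Range = 91 - 2 = 89

Range = 89


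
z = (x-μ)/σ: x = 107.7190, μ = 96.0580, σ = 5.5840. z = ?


z = (107.7190 - 96.0580)/5.5840
= 11.6610/5.5840
= 2.0883

z = 2.0883


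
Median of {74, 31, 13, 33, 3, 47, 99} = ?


Sorted: 3, 13, 31, 33, 47, 74, 99
n = 7 (odd)
Middle value = 33

Median = 33


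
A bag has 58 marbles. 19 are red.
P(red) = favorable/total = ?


P = 19/58 = 0.3276

P = 0.3276


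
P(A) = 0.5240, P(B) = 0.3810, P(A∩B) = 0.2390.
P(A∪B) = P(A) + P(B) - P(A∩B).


P(A∪B) = 0.5240 + 0.3810 - 0.2390
= 0.9050 - 0.2390
= 0.6660

P(A∪B) = 0.6660


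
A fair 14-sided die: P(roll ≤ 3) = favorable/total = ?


Favorable outcomes (roll ≤ 3): 3
Total outcomes = 14
P = 3/14 = 0.2143

P = 0.2143


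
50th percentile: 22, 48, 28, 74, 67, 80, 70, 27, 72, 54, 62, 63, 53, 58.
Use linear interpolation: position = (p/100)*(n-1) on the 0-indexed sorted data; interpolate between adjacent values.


Sorted: 22, 27, 28, 48, 53, 54, 58, 62, 63, 67, 70, 72, 74, 80
n = 14
Index = 50/100 * 13 = 6.5000
Lower = data[6] = 58, Upper = data[7] = 62
P50 = 58 + 0.5000*(4) = 60.0000

P50 = 60.0000


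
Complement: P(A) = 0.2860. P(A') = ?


P(not A) = 1 - 0.2860 = 0.7140

P(not A) = 0.7140


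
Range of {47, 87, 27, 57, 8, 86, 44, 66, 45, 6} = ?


Max = 87, Min = 6
Range = 87 - 6 = 81

Range = 81


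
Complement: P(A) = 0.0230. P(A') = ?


P(not A) = 1 - 0.0230 = 0.9770

P(not A) = 0.9770


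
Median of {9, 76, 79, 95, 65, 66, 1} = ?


Sorted: 1, 9, 65, 66, 76, 79, 95
n = 7 (odd)
Middle value = 66

Median = 66


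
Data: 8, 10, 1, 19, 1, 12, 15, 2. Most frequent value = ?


Frequencies: 1:2, 2:1, 8:1, 10:1, 12:1, 15:1, 19:1
Max frequency = 2
Mode = 1

Mode = 1


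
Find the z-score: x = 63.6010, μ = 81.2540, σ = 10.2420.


z = (63.6010 - 81.2540)/10.2420
= -17.6530/10.2420
= -1.7236

z = -1.7236


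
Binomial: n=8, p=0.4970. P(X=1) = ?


C(8,1) = 8
p^1 = 0.497000
(1-p)^7 = 0.008147
P = 8 * 0.497000 * 0.008147 = 0.0324

P(X=1) = 0.0324


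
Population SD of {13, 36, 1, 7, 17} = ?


Mean = 14.8000
Variance = 141.7600
SD = sqrt(141.7600) = 11.9063

SD = 11.9063


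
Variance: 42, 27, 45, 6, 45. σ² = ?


Mean = 33.0000
Squared deviations: 81.0000, 36.0000, 144.0000, 729.0000, 144.0000
Sum = 1134.0000
Variance = 1134.0000/5 = 226.8000

Variance = 226.8000


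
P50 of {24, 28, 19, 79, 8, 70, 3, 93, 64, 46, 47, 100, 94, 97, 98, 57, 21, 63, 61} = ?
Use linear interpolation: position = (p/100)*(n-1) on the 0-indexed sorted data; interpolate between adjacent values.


Sorted: 3, 8, 19, 21, 24, 28, 46, 47, 57, 61, 63, 64, 70, 79, 93, 94, 97, 98, 100
n = 19
Index = 50/100 * 18 = 9.0000
Lower = data[9] = 61, Upper = data[10] = 63
P50 = 61 + 0*(2) = 61.0000

P50 = 61.0000


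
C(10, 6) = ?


C(10,6) = 10!/(6! × 4!)
= 3628800/(720 × 24)
= 210

C(10,6) = 210


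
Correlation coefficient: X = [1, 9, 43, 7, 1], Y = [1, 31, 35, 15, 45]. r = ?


Mean X = 12.2000, Mean Y = 25.4000
SD X = 15.727683, SD Y = 15.564061
Cov = 77.120000
r = 77.120000/(15.727683*15.564061) = 0.3150

r = 0.3150


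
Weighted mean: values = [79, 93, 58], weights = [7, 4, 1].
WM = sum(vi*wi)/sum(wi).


Numerator = 79*7 + 93*4 + 58*1 = 983
Denominator = 7 + 4 + 1 = 12
WM = 983/12 = 81.9167

WM = 81.9167


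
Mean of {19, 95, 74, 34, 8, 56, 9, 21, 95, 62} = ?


Sum = 19 + 95 + 74 + 34 + 8 + 56 + 9 + 21 + 95 + 62 = 473
n = 10
Mean = 473/10 = 47.3000

Mean = 47.3000


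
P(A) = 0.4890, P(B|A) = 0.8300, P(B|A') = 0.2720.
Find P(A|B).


P(B) = P(B|A)*P(A) + P(B|A')*P(A')
= 0.8300*0.4890 + 0.2720*0.5110
= 0.405870 + 0.138992 = 0.544862
P(A|B) = 0.405870/0.544862 = 0.7449

P(A|B) = 0.7449


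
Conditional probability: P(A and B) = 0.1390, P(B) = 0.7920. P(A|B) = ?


P(A|B) = 0.1390/0.7920 = 0.1755

P(A|B) = 0.1755


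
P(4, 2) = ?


P(4,2) = 4!/2!
= 24/2
= 12

P(4,2) = 12


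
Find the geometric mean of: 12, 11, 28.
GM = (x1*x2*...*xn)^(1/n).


Product = 12 × 11 × 28 = 3696
GM = 3696^(1/3) = 15.4612

GM = 15.4612


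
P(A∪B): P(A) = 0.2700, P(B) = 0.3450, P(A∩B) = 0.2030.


P(A∪B) = 0.2700 + 0.3450 - 0.2030
= 0.6150 - 0.2030
= 0.4120

P(A∪B) = 0.4120


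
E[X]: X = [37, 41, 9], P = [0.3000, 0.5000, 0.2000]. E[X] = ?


E[X] = 37*0.3000 + 41*0.5000 + 9*0.2000
= 11.1000 + 20.5000 + 1.8000
= 33.4000

E[X] = 33.4000


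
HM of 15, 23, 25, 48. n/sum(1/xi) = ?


Sum of reciprocals = 1/15 + 1/23 + 1/25 + 1/48 = 0.170978
HM = 4/0.170978 = 23.3948

HM = 23.3948


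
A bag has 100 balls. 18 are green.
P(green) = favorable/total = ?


P = 18/100 = 0.1800

P = 0.1800


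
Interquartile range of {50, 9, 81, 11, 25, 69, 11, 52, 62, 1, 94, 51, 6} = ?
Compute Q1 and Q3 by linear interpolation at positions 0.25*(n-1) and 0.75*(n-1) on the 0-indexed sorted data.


Sorted: 1, 6, 9, 11, 11, 25, 50, 51, 52, 62, 69, 81, 94
Q1 (25th %ile) = 11.0000
Q3 (75th %ile) = 62.0000
IQR = 62.0000 - 11.0000 = 51.0000

IQR = 51.0000


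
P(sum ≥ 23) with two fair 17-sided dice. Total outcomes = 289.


Total outcomes = 17×17 = 289
Favorable (sum ≥ 23): 78
P = 78/289 = 0.2699

P = 0.2699


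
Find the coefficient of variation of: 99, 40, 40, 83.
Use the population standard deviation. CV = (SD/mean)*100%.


Mean = 65.5000
SD = 26.1199
CV = (26.1199/65.5000)*100 = 39.8777%

CV = 39.8777%


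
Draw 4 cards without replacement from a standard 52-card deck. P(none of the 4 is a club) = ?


P(no clubs) = (39/52) × (38/51) × (37/50) × (36/49)
= 0.3038

P = 0.3038


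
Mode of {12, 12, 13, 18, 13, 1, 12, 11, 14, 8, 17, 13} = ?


Frequencies: 1:1, 8:1, 11:1, 12:3, 13:3, 14:1, 17:1, 18:1
Max frequency = 3
Mode = 12, 13

Mode = 12, 13


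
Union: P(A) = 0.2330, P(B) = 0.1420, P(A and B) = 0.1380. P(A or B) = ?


P(A∪B) = 0.2330 + 0.1420 - 0.1380
= 0.3750 - 0.1380
= 0.2370

P(A∪B) = 0.2370


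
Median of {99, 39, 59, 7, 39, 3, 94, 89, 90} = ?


Sorted: 3, 7, 39, 39, 59, 89, 90, 94, 99
n = 9 (odd)
Middle value = 59

Median = 59


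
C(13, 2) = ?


C(13,2) = 13!/(2! × 11!)
= 6227020800/(2 × 39916800)
= 78

C(13,2) = 78


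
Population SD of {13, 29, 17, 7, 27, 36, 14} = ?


Mean = 20.4286
Variance = 92.5306
SD = sqrt(92.5306) = 9.6193

SD = 9.6193


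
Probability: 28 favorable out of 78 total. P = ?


P = 28/78 = 0.3590

P = 0.3590


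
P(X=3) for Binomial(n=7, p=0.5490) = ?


C(7,3) = 35
p^3 = 0.165469
(1-p)^4 = 0.041372
P = 35 * 0.165469 * 0.041372 = 0.2396

P(X=3) = 0.2396


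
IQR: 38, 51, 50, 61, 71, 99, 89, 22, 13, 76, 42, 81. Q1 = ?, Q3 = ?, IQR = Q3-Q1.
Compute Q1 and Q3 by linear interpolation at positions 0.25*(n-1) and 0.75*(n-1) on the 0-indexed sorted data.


Sorted: 13, 22, 38, 42, 50, 51, 61, 71, 76, 81, 89, 99
Q1 (25th %ile) = 41.0000
Q3 (75th %ile) = 77.2500
IQR = 77.2500 - 41.0000 = 36.2500

IQR = 36.2500
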